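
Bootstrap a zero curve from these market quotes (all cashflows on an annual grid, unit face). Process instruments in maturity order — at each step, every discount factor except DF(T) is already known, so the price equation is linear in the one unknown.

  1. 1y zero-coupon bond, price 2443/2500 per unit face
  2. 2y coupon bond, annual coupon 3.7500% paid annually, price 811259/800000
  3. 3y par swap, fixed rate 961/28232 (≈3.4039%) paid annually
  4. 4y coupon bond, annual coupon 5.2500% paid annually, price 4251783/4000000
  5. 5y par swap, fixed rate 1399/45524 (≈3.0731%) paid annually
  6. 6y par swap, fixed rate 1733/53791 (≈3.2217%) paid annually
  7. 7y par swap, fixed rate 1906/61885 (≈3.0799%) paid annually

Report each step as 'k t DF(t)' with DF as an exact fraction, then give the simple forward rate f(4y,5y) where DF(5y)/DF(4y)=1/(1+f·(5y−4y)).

1 1 2443/2500
2 2 9421/10000
3 3 9039/10000
4 4 8691/10000
5 5 8601/10000
6 6 8267/10000
7 7 4047/5000
f(4y,5y) = ((8691/10000)/(8601/10000) − 1)/(1) = 30/2867 ≈ 1.0464%

step 1 [1y] zero: DF = P = 2443/2500 ≈ 0.977200
step 2 [2y] bond c/1=3/80: DF=(811259/800000 − 3/80·(0.977200))/(1+3/80) = 9421/10000 ≈ 0.942100
step 3 [3y] swap r/1=961/28232: DF=(1 − 961/28232·(0.977200+0.942100))/(1+961/28232) = 9039/10000 ≈ 0.903900
step 4 [4y] bond c/1=21/400: DF=(4251783/4000000 − 21/400·(0.977200+0.942100+0.903900))/(1+21/400) = 8691/10000 ≈ 0.869100
step 5 [5y] swap r/1=1399/45524: DF=(1 − 1399/45524·(0.977200+0.942100+0.903900+0.869100))/(1+1399/45524) = 8601/10000 ≈ 0.860100
step 6 [6y] swap r/1=1733/53791: DF=(1 − 1733/53791·(0.977200+0.942100+0.903900+0.869100+0.860100))/(1+1733/53791) = 8267/10000 ≈ 0.826700
step 7 [7y] swap r/1=1906/61885: DF=(1 − 1906/61885·(0.977200+0.942100+0.903900+0.869100+0.860100+0.826700))/(1+1906/61885) = 4047/5000 ≈ 0.809400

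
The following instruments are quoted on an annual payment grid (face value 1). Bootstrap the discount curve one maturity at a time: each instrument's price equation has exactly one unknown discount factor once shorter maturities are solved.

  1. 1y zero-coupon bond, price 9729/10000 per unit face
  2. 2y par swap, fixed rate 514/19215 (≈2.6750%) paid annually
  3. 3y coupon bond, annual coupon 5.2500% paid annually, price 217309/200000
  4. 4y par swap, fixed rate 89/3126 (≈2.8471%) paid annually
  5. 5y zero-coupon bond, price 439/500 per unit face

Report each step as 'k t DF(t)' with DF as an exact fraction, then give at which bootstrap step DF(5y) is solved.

1 1 9729/10000
2 2 4743/5000
3 3 1873/2000
4 4 2233/2500
5 5 439/500
DF(5y) is solved at step 5

step 1 [1y] zero: DF = P = 9729/10000 ≈ 0.972900
step 2 [2y] swap r/1=514/19215: DF=(1 − 514/19215·(0.972900))/(1+514/19215) = 4743/5000 ≈ 0.948600
step 3 [3y] bond c/1=21/400: DF=(217309/200000 − 21/400·(0.972900+0.948600))/(1+21/400) = 1873/2000 ≈ 0.936500
step 4 [4y] swap r/1=89/3126: DF=(1 − 89/3126·(0.972900+0.948600+0.936500))/(1+89/3126) = 2233/2500 ≈ 0.893200
step 5 [5y] zero: DF = P = 439/500 ≈ 0.878000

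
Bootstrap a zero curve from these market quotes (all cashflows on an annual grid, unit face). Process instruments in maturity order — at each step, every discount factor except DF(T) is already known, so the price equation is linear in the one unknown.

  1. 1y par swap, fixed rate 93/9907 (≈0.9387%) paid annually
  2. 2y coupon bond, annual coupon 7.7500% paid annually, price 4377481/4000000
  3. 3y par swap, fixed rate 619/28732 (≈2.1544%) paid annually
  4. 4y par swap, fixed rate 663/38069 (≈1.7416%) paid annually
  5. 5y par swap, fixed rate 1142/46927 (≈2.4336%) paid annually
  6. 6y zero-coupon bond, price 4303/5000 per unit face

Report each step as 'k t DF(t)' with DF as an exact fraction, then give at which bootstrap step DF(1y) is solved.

step 1 [1y] swap r/1=93/9907: DF=(1 − 93/9907·(0))/(1+93/9907) = 9907/10000 ≈ 0.990700
step 2 [2y] bond c/1=31/400: DF=(4377481/4000000 − 31/400·(0.990700))/(1+31/400) = 2361/2500 ≈ 0.944400
step 3 [3y] swap r/1=619/28732: DF=(1 − 619/28732·(0.990700+0.944400))/(1+619/28732) = 9381/10000 ≈ 0.938100
step 4 [4y] swap r/1=663/38069: DF=(1 − 663/38069·(0.990700+0.944400+0.938100))/(1+663/38069) = 9337/10000 ≈ 0.933700
step 5 [5y] swap r/1=1142/46927: DF=(1 − 1142/46927·(0.990700+0.944400+0.938100+0.933700))/(1+1142/46927) = 4429/5000 ≈ 0.885800
step 6 [6y] zero: DF = P = 4303/5000 ≈ 0.860600

1 1 9907/10000
2 2 2361/2500
3 3 9381/10000
4 4 9337/10000
5 5 4429/5000
6 6 4303/5000
DF(1y) is solved at step 1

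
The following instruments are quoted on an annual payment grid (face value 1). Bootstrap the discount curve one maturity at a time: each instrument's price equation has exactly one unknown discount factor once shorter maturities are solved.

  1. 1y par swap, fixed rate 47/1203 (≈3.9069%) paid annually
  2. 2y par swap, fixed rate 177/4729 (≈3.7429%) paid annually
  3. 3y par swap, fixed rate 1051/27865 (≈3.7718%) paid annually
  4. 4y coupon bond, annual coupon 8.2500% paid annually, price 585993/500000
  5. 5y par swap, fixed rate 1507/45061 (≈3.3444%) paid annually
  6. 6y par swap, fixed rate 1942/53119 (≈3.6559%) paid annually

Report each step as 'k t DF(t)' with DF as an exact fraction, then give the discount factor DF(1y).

step 1 [1y] swap r/1=47/1203: DF=(1 − 47/1203·(0))/(1+47/1203) = 1203/1250 ≈ 0.962400
step 2 [2y] swap r/1=177/4729: DF=(1 − 177/4729·(0.962400))/(1+177/4729) = 2323/2500 ≈ 0.929200
step 3 [3y] swap r/1=1051/27865: DF=(1 − 1051/27865·(0.962400+0.929200))/(1+1051/27865) = 8949/10000 ≈ 0.894900
step 4 [4y] bond c/1=33/400: DF=(585993/500000 − 33/400·(0.962400+0.929200+0.894900))/(1+33/400) = 8703/10000 ≈ 0.870300
step 5 [5y] swap r/1=1507/45061: DF=(1 − 1507/45061·(0.962400+0.929200+0.894900+0.870300))/(1+1507/45061) = 8493/10000 ≈ 0.849300
step 6 [6y] swap r/1=1942/53119: DF=(1 − 1942/53119·(0.962400+0.929200+0.894900+0.870300+0.849300))/(1+1942/53119) = 4029/5000 ≈ 0.805800

1 1 1203/1250
2 2 2323/2500
3 3 8949/10000
4 4 8703/10000
5 5 8493/10000
6 6 4029/5000
DF(1y) = 1203/1250 ≈ 0.962400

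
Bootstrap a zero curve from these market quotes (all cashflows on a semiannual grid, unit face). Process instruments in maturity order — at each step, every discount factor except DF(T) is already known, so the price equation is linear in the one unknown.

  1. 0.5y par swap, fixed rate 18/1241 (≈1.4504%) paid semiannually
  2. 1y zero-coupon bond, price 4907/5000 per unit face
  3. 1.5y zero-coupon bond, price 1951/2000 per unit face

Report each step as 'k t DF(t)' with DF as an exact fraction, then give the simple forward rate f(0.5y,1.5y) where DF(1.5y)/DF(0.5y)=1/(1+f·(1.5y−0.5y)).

step 1 [0.5y] swap r/2=9/1241: DF=(1 − 9/1241·(0))/(1+9/1241) = 1241/1250 ≈ 0.992800
step 2 [1y] zero: DF = P = 4907/5000 ≈ 0.981400
step 3 [1.5y] zero: DF = P = 1951/2000 ≈ 0.975500

1 1/2 1241/1250
2 1 4907/5000
3 3/2 1951/2000
f(0.5y,1.5y) = ((1241/1250)/(1951/2000) − 1)/(1) = 173/9755 ≈ 1.7734%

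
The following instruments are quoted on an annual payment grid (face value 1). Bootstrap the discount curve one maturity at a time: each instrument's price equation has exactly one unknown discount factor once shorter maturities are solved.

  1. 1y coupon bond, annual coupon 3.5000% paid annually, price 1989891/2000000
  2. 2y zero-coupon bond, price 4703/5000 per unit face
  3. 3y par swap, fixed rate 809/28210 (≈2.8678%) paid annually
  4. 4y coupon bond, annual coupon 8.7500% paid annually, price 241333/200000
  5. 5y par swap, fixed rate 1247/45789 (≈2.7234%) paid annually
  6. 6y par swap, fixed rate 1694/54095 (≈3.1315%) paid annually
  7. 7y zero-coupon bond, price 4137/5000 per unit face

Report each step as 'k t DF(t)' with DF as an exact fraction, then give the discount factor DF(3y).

1 1 9613/10000
2 2 4703/5000
3 3 9191/10000
4 4 4413/5000
5 5 8753/10000
6 6 4153/5000
7 7 4137/5000
DF(3y) = 9191/10000 ≈ 0.919100

step 1 [1y] bond c/1=7/200: DF=(1989891/2000000 − 7/200·(0))/(1+7/200) = 9613/10000 ≈ 0.961300
step 2 [2y] zero: DF = P = 4703/5000 ≈ 0.940600
step 3 [3y] swap r/1=809/28210: DF=(1 − 809/28210·(0.961300+0.940600))/(1+809/28210) = 9191/10000 ≈ 0.919100
step 4 [4y] bond c/1=7/80: DF=(241333/200000 − 7/80·(0.961300+0.940600+0.919100))/(1+7/80) = 4413/5000 ≈ 0.882600
step 5 [5y] swap r/1=1247/45789: DF=(1 − 1247/45789·(0.961300+0.940600+0.919100+0.882600))/(1+1247/45789) = 8753/10000 ≈ 0.875300
step 6 [6y] swap r/1=1694/54095: DF=(1 − 1694/54095·(0.961300+0.940600+0.919100+0.882600+0.875300))/(1+1694/54095) = 4153/5000 ≈ 0.830600
step 7 [7y] zero: DF = P = 4137/5000 ≈ 0.827400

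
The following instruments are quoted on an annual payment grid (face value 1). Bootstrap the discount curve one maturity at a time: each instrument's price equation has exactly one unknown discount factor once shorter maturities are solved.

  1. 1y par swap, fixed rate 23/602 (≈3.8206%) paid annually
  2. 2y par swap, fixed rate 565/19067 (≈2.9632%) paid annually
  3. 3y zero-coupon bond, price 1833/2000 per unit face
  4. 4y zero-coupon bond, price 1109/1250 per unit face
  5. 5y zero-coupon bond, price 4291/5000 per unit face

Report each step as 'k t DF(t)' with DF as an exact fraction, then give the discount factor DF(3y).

1 1 602/625
2 2 1887/2000
3 3 1833/2000
4 4 1109/1250
5 5 4291/5000
DF(3y) = 1833/2000 ≈ 0.916500

step 1 [1y] swap r/1=23/602: DF=(1 − 23/602·(0))/(1+23/602) = 602/625 ≈ 0.963200
step 2 [2y] swap r/1=565/19067: DF=(1 − 565/19067·(0.963200))/(1+565/19067) = 1887/2000 ≈ 0.943500
step 3 [3y] zero: DF = P = 1833/2000 ≈ 0.916500
step 4 [4y] zero: DF = P = 1109/1250 ≈ 0.887200
step 5 [5y] zero: DF = P = 4291/5000 ≈ 0.858200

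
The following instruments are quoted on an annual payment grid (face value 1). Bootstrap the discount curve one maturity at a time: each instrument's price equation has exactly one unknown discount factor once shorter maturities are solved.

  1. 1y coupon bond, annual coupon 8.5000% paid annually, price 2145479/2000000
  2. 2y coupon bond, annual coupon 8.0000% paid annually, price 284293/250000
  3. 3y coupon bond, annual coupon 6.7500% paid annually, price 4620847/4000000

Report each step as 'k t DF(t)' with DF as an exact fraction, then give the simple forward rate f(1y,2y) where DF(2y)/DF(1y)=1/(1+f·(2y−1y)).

1 1 9887/10000
2 2 9797/10000
3 3 9577/10000
f(1y,2y) = ((9887/10000)/(9797/10000) − 1)/(1) = 90/9797 ≈ 0.9186%

step 1 [1y] bond c/1=17/200: DF=(2145479/2000000 − 17/200·(0))/(1+17/200) = 9887/10000 ≈ 0.988700
step 2 [2y] bond c/1=2/25: DF=(284293/250000 − 2/25·(0.988700))/(1+2/25) = 9797/10000 ≈ 0.979700
step 3 [3y] bond c/1=27/400: DF=(4620847/4000000 − 27/400·(0.988700+0.979700))/(1+27/400) = 9577/10000 ≈ 0.957700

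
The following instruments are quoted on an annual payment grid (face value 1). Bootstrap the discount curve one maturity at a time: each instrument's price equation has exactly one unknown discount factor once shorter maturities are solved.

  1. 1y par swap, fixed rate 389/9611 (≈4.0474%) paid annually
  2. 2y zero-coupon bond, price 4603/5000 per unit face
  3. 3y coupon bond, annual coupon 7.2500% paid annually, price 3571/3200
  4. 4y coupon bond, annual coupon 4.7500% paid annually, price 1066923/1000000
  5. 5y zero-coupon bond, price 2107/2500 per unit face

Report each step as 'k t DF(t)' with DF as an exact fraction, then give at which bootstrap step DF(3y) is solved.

step 1 [1y] swap r/1=389/9611: DF=(1 − 389/9611·(0))/(1+389/9611) = 9611/10000 ≈ 0.961100
step 2 [2y] zero: DF = P = 4603/5000 ≈ 0.920600
step 3 [3y] bond c/1=29/400: DF=(3571/3200 − 29/400·(0.961100+0.920600))/(1+29/400) = 9133/10000 ≈ 0.913300
step 4 [4y] bond c/1=19/400: DF=(1066923/1000000 − 19/400·(0.961100+0.920600+0.913300))/(1+19/400) = 4459/5000 ≈ 0.891800
step 5 [5y] zero: DF = P = 2107/2500 ≈ 0.842800

1 1 9611/10000
2 2 4603/5000
3 3 9133/10000
4 4 4459/5000
5 5 2107/2500
DF(3y) is solved at step 3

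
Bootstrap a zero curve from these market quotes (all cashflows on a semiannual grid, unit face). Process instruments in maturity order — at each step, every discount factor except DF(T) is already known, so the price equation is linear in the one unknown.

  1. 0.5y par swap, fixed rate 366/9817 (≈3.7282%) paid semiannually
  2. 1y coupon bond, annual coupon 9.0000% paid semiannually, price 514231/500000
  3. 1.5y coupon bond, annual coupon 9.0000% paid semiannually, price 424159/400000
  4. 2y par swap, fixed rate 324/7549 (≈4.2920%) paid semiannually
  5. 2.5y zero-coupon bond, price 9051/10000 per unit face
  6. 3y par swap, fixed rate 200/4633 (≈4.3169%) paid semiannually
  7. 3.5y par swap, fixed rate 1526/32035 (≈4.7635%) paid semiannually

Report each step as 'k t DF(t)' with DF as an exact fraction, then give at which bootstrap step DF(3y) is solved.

step 1 [0.5y] swap r/2=183/9817: DF=(1 − 183/9817·(0))/(1+183/9817) = 9817/10000 ≈ 0.981700
step 2 [1y] bond c/2=9/200: DF=(514231/500000 − 9/200·(0.981700))/(1+9/200) = 9419/10000 ≈ 0.941900
step 3 [1.5y] bond c/2=9/200: DF=(424159/400000 − 9/200·(0.981700+0.941900))/(1+9/200) = 9319/10000 ≈ 0.931900
step 4 [2y] swap r/2=162/7549: DF=(1 − 162/7549·(0.981700+0.941900+0.931900))/(1+162/7549) = 919/1000 ≈ 0.919000
step 5 [2.5y] zero: DF = P = 9051/10000 ≈ 0.905100
step 6 [3y] swap r/2=100/4633: DF=(1 − 100/4633·(0.981700+0.941900+0.931900+0.919000+0.905100))/(1+100/4633) = 22/25 ≈ 0.880000
step 7 [3.5y] swap r/2=763/32035: DF=(1 − 763/32035·(0.981700+0.941900+0.931900+0.919000+0.905100+0.880000))/(1+763/32035) = 4237/5000 ≈ 0.847400

1 1/2 9817/10000
2 1 9419/10000
3 3/2 9319/10000
4 2 919/1000
5 5/2 9051/10000
6 3 22/25
7 7/2 4237/5000
DF(3y) is solved at step 6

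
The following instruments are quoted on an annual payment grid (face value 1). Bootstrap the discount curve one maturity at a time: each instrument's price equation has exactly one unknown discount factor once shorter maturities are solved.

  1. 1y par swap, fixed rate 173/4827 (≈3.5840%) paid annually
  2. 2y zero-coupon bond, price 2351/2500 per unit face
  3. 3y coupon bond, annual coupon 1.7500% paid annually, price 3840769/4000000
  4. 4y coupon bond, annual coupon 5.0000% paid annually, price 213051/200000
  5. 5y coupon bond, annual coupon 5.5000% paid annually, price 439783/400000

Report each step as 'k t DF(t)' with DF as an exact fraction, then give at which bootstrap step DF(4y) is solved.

1 1 4827/5000
2 2 2351/2500
3 3 9109/10000
4 4 2201/2500
5 5 4247/5000
DF(4y) is solved at step 4

step 1 [1y] swap r/1=173/4827: DF=(1 − 173/4827·(0))/(1+173/4827) = 4827/5000 ≈ 0.965400
step 2 [2y] zero: DF = P = 2351/2500 ≈ 0.940400
step 3 [3y] bond c/1=7/400: DF=(3840769/4000000 − 7/400·(0.965400+0.940400))/(1+7/400) = 9109/10000 ≈ 0.910900
step 4 [4y] bond c/1=1/20: DF=(213051/200000 − 1/20·(0.965400+0.940400+0.910900))/(1+1/20) = 2201/2500 ≈ 0.880400
step 5 [5y] bond c/1=11/200: DF=(439783/400000 − 11/200·(0.965400+0.940400+0.910900+0.880400))/(1+11/200) = 4247/5000 ≈ 0.849400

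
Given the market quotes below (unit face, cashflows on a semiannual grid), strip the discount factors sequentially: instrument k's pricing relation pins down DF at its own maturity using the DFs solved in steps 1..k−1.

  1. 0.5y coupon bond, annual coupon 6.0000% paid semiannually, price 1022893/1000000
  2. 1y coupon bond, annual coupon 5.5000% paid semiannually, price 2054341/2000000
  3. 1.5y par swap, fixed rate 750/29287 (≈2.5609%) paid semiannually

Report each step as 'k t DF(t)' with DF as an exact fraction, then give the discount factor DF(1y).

step 1 [0.5y] bond c/2=3/100: DF=(1022893/1000000 − 3/100·(0))/(1+3/100) = 9931/10000 ≈ 0.993100
step 2 [1y] bond c/2=11/400: DF=(2054341/2000000 − 11/400·(0.993100))/(1+11/400) = 9731/10000 ≈ 0.973100
step 3 [1.5y] swap r/2=375/29287: DF=(1 − 375/29287·(0.993100+0.973100))/(1+375/29287) = 77/80 ≈ 0.962500

1 1/2 9931/10000
2 1 9731/10000
3 3/2 77/80
DF(1y) = 9731/10000 ≈ 0.973100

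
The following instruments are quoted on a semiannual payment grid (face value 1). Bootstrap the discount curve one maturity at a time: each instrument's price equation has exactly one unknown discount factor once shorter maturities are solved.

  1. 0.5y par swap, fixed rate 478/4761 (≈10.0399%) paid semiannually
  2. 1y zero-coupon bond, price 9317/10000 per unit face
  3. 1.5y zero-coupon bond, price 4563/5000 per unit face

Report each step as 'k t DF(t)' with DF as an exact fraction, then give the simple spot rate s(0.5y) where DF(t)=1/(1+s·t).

1 1/2 4761/5000
2 1 9317/10000
3 3/2 4563/5000
s(0.5y) = (1/(4761/5000) − 1)/(1/2) = 478/4761 ≈ 10.0399%

step 1 [0.5y] swap r/2=239/4761: DF=(1 − 239/4761·(0))/(1+239/4761) = 4761/5000 ≈ 0.952200
step 2 [1y] zero: DF = P = 9317/10000 ≈ 0.931700
step 3 [1.5y] zero: DF = P = 4563/5000 ≈ 0.912600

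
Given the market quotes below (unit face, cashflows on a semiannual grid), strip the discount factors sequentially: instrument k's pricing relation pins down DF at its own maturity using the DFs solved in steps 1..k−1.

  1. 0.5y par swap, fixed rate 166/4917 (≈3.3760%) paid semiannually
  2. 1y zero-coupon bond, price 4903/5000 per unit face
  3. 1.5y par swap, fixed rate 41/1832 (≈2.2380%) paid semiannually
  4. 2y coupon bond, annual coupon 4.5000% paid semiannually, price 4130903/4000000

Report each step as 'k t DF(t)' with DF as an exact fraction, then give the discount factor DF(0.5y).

1 1/2 4917/5000
2 1 4903/5000
3 3/2 1209/1250
4 2 1891/2000
DF(0.5y) = 4917/5000 ≈ 0.983400

step 1 [0.5y] swap r/2=83/4917: DF=(1 − 83/4917·(0))/(1+83/4917) = 4917/5000 ≈ 0.983400
step 2 [1y] zero: DF = P = 4903/5000 ≈ 0.980600
step 3 [1.5y] swap r/2=41/3664: DF=(1 − 41/3664·(0.983400+0.980600))/(1+41/3664) = 1209/1250 ≈ 0.967200
step 4 [2y] bond c/2=9/400: DF=(4130903/4000000 − 9/400·(0.983400+0.980600+0.967200))/(1+9/400) = 1891/2000 ≈ 0.945500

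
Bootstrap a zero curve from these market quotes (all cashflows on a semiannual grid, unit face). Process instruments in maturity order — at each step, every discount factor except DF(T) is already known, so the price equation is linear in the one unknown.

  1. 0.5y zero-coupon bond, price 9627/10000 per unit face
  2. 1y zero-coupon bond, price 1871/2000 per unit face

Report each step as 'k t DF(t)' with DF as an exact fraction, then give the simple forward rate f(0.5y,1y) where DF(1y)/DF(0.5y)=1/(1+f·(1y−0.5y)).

1 1/2 9627/10000
2 1 1871/2000
f(0.5y,1y) = ((9627/10000)/(1871/2000) − 1)/(1/2) = 544/9355 ≈ 5.8151%

step 1 [0.5y] zero: DF = P = 9627/10000 ≈ 0.962700
step 2 [1y] zero: DF = P = 1871/2000 ≈ 0.935500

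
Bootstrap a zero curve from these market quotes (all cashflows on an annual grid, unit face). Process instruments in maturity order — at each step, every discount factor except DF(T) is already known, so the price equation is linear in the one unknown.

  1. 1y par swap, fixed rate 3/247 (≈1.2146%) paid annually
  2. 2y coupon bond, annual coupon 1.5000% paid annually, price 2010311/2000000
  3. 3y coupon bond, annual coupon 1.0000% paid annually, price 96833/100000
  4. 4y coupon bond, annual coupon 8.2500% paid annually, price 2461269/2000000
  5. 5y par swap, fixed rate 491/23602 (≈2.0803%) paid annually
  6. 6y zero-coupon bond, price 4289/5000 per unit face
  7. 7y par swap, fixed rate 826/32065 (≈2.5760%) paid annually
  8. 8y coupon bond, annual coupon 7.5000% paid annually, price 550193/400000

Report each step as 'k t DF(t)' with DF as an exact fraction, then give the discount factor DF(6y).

1 1 247/250
2 2 9757/10000
3 3 9393/10000
4 4 2289/2500
5 5 4509/5000
6 6 4289/5000
7 7 2087/2500
8 8 8321/10000
DF(6y) = 4289/5000 ≈ 0.857800

step 1 [1y] swap r/1=3/247: DF=(1 − 3/247·(0))/(1+3/247) = 247/250 ≈ 0.988000
step 2 [2y] bond c/1=3/200: DF=(2010311/2000000 − 3/200·(0.988000))/(1+3/200) = 9757/10000 ≈ 0.975700
step 3 [3y] bond c/1=1/100: DF=(96833/100000 − 1/100·(0.988000+0.975700))/(1+1/100) = 9393/10000 ≈ 0.939300
step 4 [4y] bond c/1=33/400: DF=(2461269/2000000 − 33/400·(0.988000+0.975700+0.939300))/(1+33/400) = 2289/2500 ≈ 0.915600
step 5 [5y] swap r/1=491/23602: DF=(1 − 491/23602·(0.988000+0.975700+0.939300+0.915600))/(1+491/23602) = 4509/5000 ≈ 0.901800
step 6 [6y] zero: DF = P = 4289/5000 ≈ 0.857800
step 7 [7y] swap r/1=826/32065: DF=(1 − 826/32065·(0.988000+0.975700+0.939300+0.915600+0.901800+0.857800))/(1+826/32065) = 2087/2500 ≈ 0.834800
step 8 [8y] bond c/1=3/40: DF=(550193/400000 − 3/40·(0.988000+0.975700+0.939300+0.915600+0.901800+0.857800+0.834800))/(1+3/40) = 8321/10000 ≈ 0.832100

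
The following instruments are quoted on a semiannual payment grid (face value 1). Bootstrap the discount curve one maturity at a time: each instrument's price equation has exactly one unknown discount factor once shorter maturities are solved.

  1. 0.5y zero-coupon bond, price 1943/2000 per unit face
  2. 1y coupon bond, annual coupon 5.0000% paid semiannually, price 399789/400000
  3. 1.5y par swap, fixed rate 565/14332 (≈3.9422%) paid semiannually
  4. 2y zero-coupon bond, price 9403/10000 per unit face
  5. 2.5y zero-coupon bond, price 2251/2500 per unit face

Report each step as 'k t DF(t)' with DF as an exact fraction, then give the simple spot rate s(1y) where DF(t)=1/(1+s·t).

1 1/2 1943/2000
2 1 4757/5000
3 3/2 1887/2000
4 2 9403/10000
5 5/2 2251/2500
s(1y) = (1/(4757/5000) − 1)/(1) = 243/4757 ≈ 5.1083%

step 1 [0.5y] zero: DF = P = 1943/2000 ≈ 0.971500
step 2 [1y] bond c/2=1/40: DF=(399789/400000 − 1/40·(0.971500))/(1+1/40) = 4757/5000 ≈ 0.951400
step 3 [1.5y] swap r/2=565/28664: DF=(1 − 565/28664·(0.971500+0.951400))/(1+565/28664) = 1887/2000 ≈ 0.943500
step 4 [2y] zero: DF = P = 9403/10000 ≈ 0.940300
step 5 [2.5y] zero: DF = P = 2251/2500 ≈ 0.900400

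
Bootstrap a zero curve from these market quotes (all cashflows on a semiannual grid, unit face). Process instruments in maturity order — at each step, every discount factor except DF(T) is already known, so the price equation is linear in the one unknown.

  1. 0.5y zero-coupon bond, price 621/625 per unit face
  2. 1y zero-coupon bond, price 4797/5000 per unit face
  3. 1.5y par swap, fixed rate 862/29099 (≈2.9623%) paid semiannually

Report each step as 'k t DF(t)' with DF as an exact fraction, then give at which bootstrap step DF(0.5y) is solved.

step 1 [0.5y] zero: DF = P = 621/625 ≈ 0.993600
step 2 [1y] zero: DF = P = 4797/5000 ≈ 0.959400
step 3 [1.5y] swap r/2=431/29099: DF=(1 − 431/29099·(0.993600+0.959400))/(1+431/29099) = 9569/10000 ≈ 0.956900

1 1/2 621/625
2 1 4797/5000
3 3/2 9569/10000
DF(0.5y) is solved at step 1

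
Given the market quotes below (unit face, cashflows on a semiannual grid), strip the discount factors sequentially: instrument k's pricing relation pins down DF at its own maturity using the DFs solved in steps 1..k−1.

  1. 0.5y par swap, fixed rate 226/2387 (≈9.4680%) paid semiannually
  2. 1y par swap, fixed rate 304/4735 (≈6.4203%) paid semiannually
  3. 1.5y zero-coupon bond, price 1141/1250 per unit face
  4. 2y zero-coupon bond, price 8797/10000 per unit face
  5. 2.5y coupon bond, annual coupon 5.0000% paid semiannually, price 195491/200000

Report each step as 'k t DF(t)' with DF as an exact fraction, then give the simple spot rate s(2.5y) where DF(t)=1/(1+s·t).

step 1 [0.5y] swap r/2=113/2387: DF=(1 − 113/2387·(0))/(1+113/2387) = 2387/2500 ≈ 0.954800
step 2 [1y] swap r/2=152/4735: DF=(1 − 152/4735·(0.954800))/(1+152/4735) = 587/625 ≈ 0.939200
step 3 [1.5y] zero: DF = P = 1141/1250 ≈ 0.912800
step 4 [2y] zero: DF = P = 8797/10000 ≈ 0.879700
step 5 [2.5y] bond c/2=1/40: DF=(195491/200000 − 1/40·(0.954800+0.939200+0.912800+0.879700))/(1+1/40) = 8637/10000 ≈ 0.863700

1 1/2 2387/2500
2 1 587/625
3 3/2 1141/1250
4 2 8797/10000
5 5/2 8637/10000
s(2.5y) = (1/(8637/10000) − 1)/(5/2) = 2726/43185 ≈ 6.3124%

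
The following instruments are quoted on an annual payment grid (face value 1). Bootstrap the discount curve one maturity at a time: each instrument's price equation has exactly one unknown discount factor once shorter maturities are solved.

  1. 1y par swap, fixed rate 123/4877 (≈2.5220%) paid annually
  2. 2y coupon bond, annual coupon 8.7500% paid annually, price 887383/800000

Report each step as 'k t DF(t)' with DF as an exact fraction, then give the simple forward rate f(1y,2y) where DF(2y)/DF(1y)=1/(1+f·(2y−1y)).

1 1 4877/5000
2 2 1883/2000
f(1y,2y) = ((4877/5000)/(1883/2000) − 1)/(1) = 339/9415 ≈ 3.6006%

step 1 [1y] swap r/1=123/4877: DF=(1 − 123/4877·(0))/(1+123/4877) = 4877/5000 ≈ 0.975400
step 2 [2y] bond c/1=7/80: DF=(887383/800000 − 7/80·(0.975400))/(1+7/80) = 1883/2000 ≈ 0.941500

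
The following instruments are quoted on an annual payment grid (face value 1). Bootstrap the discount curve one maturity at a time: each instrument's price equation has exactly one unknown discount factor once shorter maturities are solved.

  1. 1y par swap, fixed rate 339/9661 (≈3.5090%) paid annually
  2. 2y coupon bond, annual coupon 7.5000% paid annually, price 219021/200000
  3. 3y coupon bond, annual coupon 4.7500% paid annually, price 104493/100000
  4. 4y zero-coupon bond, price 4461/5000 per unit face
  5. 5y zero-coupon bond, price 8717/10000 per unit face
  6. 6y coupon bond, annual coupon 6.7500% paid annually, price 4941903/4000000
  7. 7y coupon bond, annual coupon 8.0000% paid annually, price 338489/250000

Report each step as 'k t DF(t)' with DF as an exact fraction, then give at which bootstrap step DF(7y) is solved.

1 1 9661/10000
2 2 9513/10000
3 3 4553/5000
4 4 4461/5000
5 5 8717/10000
6 6 867/1000
7 7 8493/10000
DF(7y) is solved at step 7

step 1 [1y] swap r/1=339/9661: DF=(1 − 339/9661·(0))/(1+339/9661) = 9661/10000 ≈ 0.966100
step 2 [2y] bond c/1=3/40: DF=(219021/200000 − 3/40·(0.966100))/(1+3/40) = 9513/10000 ≈ 0.951300
step 3 [3y] bond c/1=19/400: DF=(104493/100000 − 19/400·(0.966100+0.951300))/(1+19/400) = 4553/5000 ≈ 0.910600
step 4 [4y] zero: DF = P = 4461/5000 ≈ 0.892200
step 5 [5y] zero: DF = P = 8717/10000 ≈ 0.871700
step 6 [6y] bond c/1=27/400: DF=(4941903/4000000 − 27/400·(0.966100+0.951300+0.910600+0.892200+0.871700))/(1+27/400) = 867/1000 ≈ 0.867000
step 7 [7y] bond c/1=2/25: DF=(338489/250000 − 2/25·(0.966100+0.951300+0.910600+0.892200+0.871700+0.867000))/(1+2/25) = 8493/10000 ≈ 0.849300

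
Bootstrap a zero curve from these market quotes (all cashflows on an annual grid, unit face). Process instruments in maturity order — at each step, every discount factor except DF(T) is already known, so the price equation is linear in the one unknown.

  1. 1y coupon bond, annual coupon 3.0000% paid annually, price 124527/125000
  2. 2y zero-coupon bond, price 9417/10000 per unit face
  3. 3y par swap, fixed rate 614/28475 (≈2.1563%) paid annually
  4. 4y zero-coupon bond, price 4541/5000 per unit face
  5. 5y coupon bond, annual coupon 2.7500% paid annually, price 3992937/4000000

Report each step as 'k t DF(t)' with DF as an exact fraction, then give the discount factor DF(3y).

1 1 1209/1250
2 2 9417/10000
3 3 4693/5000
4 4 4541/5000
5 5 871/1000
DF(3y) = 4693/5000 ≈ 0.938600

step 1 [1y] bond c/1=3/100: DF=(124527/125000 − 3/100·(0))/(1+3/100) = 1209/1250 ≈ 0.967200
step 2 [2y] zero: DF = P = 9417/10000 ≈ 0.941700
step 3 [3y] swap r/1=614/28475: DF=(1 − 614/28475·(0.967200+0.941700))/(1+614/28475) = 4693/5000 ≈ 0.938600
step 4 [4y] zero: DF = P = 4541/5000 ≈ 0.908200
step 5 [5y] bond c/1=11/400: DF=(3992937/4000000 − 11/400·(0.967200+0.941700+0.938600+0.908200))/(1+11/400) = 871/1000 ≈ 0.871000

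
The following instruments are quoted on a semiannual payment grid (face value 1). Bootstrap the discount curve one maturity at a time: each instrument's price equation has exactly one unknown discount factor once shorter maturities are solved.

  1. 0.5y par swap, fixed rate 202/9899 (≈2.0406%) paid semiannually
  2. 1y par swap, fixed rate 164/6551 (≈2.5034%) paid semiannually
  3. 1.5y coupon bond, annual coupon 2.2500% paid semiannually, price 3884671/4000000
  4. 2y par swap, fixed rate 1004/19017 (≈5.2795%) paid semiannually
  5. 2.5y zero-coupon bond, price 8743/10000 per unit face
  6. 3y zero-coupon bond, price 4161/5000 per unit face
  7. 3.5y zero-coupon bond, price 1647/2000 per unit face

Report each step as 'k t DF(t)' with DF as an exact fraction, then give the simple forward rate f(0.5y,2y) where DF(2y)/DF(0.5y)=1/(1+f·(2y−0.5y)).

step 1 [0.5y] swap r/2=101/9899: DF=(1 − 101/9899·(0))/(1+101/9899) = 9899/10000 ≈ 0.989900
step 2 [1y] swap r/2=82/6551: DF=(1 − 82/6551·(0.989900))/(1+82/6551) = 4877/5000 ≈ 0.975400
step 3 [1.5y] bond c/2=9/800: DF=(3884671/4000000 − 9/800·(0.989900+0.975400))/(1+9/800) = 1877/2000 ≈ 0.938500
step 4 [2y] swap r/2=502/19017: DF=(1 − 502/19017·(0.989900+0.975400+0.938500))/(1+502/19017) = 2249/2500 ≈ 0.899600
step 5 [2.5y] zero: DF = P = 8743/10000 ≈ 0.874300
step 6 [3y] zero: DF = P = 4161/5000 ≈ 0.832200
step 7 [3.5y] zero: DF = P = 1647/2000 ≈ 0.823500

1 1/2 9899/10000
2 1 4877/5000
3 3/2 1877/2000
4 2 2249/2500
5 5/2 8743/10000
6 3 4161/5000
7 7/2 1647/2000
f(0.5y,2y) = ((9899/10000)/(2249/2500) − 1)/(3/2) = 301/4498 ≈ 6.6919%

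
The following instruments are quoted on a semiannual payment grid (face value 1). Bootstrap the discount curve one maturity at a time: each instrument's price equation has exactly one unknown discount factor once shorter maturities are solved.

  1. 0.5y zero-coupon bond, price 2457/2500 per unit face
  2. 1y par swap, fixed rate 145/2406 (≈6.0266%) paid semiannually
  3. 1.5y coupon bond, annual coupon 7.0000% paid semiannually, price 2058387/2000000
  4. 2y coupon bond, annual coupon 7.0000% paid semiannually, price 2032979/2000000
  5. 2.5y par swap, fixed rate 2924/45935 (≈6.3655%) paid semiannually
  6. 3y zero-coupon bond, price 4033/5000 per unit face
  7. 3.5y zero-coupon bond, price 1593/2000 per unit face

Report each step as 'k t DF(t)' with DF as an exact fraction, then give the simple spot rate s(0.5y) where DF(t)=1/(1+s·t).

step 1 [0.5y] zero: DF = P = 2457/2500 ≈ 0.982800
step 2 [1y] swap r/2=145/4812: DF=(1 − 145/4812·(0.982800))/(1+145/4812) = 471/500 ≈ 0.942000
step 3 [1.5y] bond c/2=7/200: DF=(2058387/2000000 − 7/200·(0.982800+0.942000))/(1+7/200) = 9293/10000 ≈ 0.929300
step 4 [2y] bond c/2=7/200: DF=(2032979/2000000 − 7/200·(0.982800+0.942000+0.929300))/(1+7/200) = 1107/1250 ≈ 0.885600
step 5 [2.5y] swap r/2=1462/45935: DF=(1 − 1462/45935·(0.982800+0.942000+0.929300+0.885600))/(1+1462/45935) = 4269/5000 ≈ 0.853800
step 6 [3y] zero: DF = P = 4033/5000 ≈ 0.806600
step 7 [3.5y] zero: DF = P = 1593/2000 ≈ 0.796500

1 1/2 2457/2500
2 1 471/500
3 3/2 9293/10000
4 2 1107/1250
5 5/2 4269/5000
6 3 4033/5000
7 7/2 1593/2000
s(0.5y) = (1/(2457/2500) − 1)/(1/2) = 86/2457 ≈ 3.5002%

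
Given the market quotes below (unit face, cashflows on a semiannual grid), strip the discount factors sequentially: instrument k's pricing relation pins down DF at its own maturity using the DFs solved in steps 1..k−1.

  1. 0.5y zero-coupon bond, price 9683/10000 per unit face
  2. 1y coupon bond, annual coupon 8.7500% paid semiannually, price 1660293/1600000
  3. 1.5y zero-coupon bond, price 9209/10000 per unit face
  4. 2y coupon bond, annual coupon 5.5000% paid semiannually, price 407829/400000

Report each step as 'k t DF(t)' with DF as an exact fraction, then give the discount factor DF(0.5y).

step 1 [0.5y] zero: DF = P = 9683/10000 ≈ 0.968300
step 2 [1y] bond c/2=7/160: DF=(1660293/1600000 − 7/160·(0.968300))/(1+7/160) = 596/625 ≈ 0.953600
step 3 [1.5y] zero: DF = P = 9209/10000 ≈ 0.920900
step 4 [2y] bond c/2=11/400: DF=(407829/400000 − 11/400·(0.968300+0.953600+0.920900))/(1+11/400) = 4581/5000 ≈ 0.916200

1 1/2 9683/10000
2 1 596/625
3 3/2 9209/10000
4 2 4581/5000
DF(0.5y) = 9683/10000 ≈ 0.968300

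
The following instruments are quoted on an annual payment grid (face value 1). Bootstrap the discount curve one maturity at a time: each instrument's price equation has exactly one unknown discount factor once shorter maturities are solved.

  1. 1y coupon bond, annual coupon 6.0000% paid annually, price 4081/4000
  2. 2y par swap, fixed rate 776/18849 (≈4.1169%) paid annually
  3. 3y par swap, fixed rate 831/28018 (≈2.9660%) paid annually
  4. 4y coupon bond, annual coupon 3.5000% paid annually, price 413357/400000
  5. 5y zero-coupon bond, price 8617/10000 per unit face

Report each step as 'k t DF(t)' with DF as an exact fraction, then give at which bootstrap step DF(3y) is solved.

step 1 [1y] bond c/1=3/50: DF=(4081/4000 − 3/50·(0))/(1+3/50) = 77/80 ≈ 0.962500
step 2 [2y] swap r/1=776/18849: DF=(1 − 776/18849·(0.962500))/(1+776/18849) = 1153/1250 ≈ 0.922400
step 3 [3y] swap r/1=831/28018: DF=(1 − 831/28018·(0.962500+0.922400))/(1+831/28018) = 9169/10000 ≈ 0.916900
step 4 [4y] bond c/1=7/200: DF=(413357/400000 − 7/200·(0.962500+0.922400+0.916900))/(1+7/200) = 9037/10000 ≈ 0.903700
step 5 [5y] zero: DF = P = 8617/10000 ≈ 0.861700

1 1 77/80
2 2 1153/1250
3 3 9169/10000
4 4 9037/10000
5 5 8617/10000
DF(3y) is solved at step 3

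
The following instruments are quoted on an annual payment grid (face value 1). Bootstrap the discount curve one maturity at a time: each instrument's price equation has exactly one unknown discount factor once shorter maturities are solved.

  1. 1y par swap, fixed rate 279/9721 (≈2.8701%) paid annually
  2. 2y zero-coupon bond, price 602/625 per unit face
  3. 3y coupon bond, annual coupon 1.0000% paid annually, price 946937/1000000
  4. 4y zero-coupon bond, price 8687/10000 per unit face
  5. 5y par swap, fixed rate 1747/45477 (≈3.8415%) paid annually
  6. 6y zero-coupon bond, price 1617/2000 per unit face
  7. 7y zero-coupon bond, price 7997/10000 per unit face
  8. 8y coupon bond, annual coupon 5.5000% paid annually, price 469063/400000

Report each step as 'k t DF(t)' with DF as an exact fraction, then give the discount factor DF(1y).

1 1 9721/10000
2 2 602/625
3 3 574/625
4 4 8687/10000
5 5 8253/10000
6 6 1617/2000
7 7 7997/10000
8 8 3953/5000
DF(1y) = 9721/10000 ≈ 0.972100

step 1 [1y] swap r/1=279/9721: DF=(1 − 279/9721·(0))/(1+279/9721) = 9721/10000 ≈ 0.972100
step 2 [2y] zero: DF = P = 602/625 ≈ 0.963200
step 3 [3y] bond c/1=1/100: DF=(946937/1000000 − 1/100·(0.972100+0.963200))/(1+1/100) = 574/625 ≈ 0.918400
step 4 [4y] zero: DF = P = 8687/10000 ≈ 0.868700
step 5 [5y] swap r/1=1747/45477: DF=(1 − 1747/45477·(0.972100+0.963200+0.918400+0.868700))/(1+1747/45477) = 8253/10000 ≈ 0.825300
step 6 [6y] zero: DF = P = 1617/2000 ≈ 0.808500
step 7 [7y] zero: DF = P = 7997/10000 ≈ 0.799700
step 8 [8y] bond c/1=11/200: DF=(469063/400000 − 11/200·(0.972100+0.963200+0.918400+0.868700+0.825300+0.808500+0.799700))/(1+11/200) = 3953/5000 ≈ 0.790600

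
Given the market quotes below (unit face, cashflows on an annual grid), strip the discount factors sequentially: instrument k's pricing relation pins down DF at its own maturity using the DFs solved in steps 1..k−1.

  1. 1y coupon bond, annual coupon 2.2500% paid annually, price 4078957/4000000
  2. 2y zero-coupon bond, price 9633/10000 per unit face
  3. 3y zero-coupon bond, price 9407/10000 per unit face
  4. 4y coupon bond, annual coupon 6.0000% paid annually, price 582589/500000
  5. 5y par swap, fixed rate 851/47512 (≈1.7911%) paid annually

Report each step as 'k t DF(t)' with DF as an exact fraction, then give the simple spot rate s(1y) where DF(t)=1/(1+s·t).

1 1 9973/10000
2 2 9633/10000
3 3 9407/10000
4 4 187/200
5 5 9149/10000
s(1y) = (1/(9973/10000) − 1)/(1) = 27/9973 ≈ 0.2707%

step 1 [1y] bond c/1=9/400: DF=(4078957/4000000 − 9/400·(0))/(1+9/400) = 9973/10000 ≈ 0.997300
step 2 [2y] zero: DF = P = 9633/10000 ≈ 0.963300
step 3 [3y] zero: DF = P = 9407/10000 ≈ 0.940700
step 4 [4y] bond c/1=3/50: DF=(582589/500000 − 3/50·(0.997300+0.963300+0.940700))/(1+3/50) = 187/200 ≈ 0.935000
step 5 [5y] swap r/1=851/47512: DF=(1 − 851/47512·(0.997300+0.963300+0.940700+0.935000))/(1+851/47512) = 9149/10000 ≈ 0.914900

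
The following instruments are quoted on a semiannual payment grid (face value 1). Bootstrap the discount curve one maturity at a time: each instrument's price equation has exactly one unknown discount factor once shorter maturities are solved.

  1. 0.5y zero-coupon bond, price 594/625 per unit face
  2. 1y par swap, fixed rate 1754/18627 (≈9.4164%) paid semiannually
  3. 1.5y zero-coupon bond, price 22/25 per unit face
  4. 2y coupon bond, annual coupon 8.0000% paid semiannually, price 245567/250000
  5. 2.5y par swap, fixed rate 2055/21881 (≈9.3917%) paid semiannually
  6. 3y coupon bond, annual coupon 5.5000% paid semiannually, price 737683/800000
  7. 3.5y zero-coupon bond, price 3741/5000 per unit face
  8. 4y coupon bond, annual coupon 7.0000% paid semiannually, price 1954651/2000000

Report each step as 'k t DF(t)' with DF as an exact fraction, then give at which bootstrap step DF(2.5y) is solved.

step 1 [0.5y] zero: DF = P = 594/625 ≈ 0.950400
step 2 [1y] swap r/2=877/18627: DF=(1 − 877/18627·(0.950400))/(1+877/18627) = 9123/10000 ≈ 0.912300
step 3 [1.5y] zero: DF = P = 22/25 ≈ 0.880000
step 4 [2y] bond c/2=1/25: DF=(245567/250000 − 1/25·(0.950400+0.912300+0.880000))/(1+1/25) = 839/1000 ≈ 0.839000
step 5 [2.5y] swap r/2=2055/43762: DF=(1 − 2055/43762·(0.950400+0.912300+0.880000+0.839000))/(1+2055/43762) = 1589/2000 ≈ 0.794500
step 6 [3y] bond c/2=11/400: DF=(737683/800000 − 11/400·(0.950400+0.912300+0.880000+0.839000+0.794500))/(1+11/400) = 7803/10000 ≈ 0.780300
step 7 [3.5y] zero: DF = P = 3741/5000 ≈ 0.748200
step 8 [4y] bond c/2=7/200: DF=(1954651/2000000 − 7/200·(0.950400+0.912300+0.880000+0.839000+0.794500+0.780300+0.748200))/(1+7/200) = 3723/5000 ≈ 0.744600

1 1/2 594/625
2 1 9123/10000
3 3/2 22/25
4 2 839/1000
5 5/2 1589/2000
6 3 7803/10000
7 7/2 3741/5000
8 4 3723/5000
DF(2.5y) is solved at step 5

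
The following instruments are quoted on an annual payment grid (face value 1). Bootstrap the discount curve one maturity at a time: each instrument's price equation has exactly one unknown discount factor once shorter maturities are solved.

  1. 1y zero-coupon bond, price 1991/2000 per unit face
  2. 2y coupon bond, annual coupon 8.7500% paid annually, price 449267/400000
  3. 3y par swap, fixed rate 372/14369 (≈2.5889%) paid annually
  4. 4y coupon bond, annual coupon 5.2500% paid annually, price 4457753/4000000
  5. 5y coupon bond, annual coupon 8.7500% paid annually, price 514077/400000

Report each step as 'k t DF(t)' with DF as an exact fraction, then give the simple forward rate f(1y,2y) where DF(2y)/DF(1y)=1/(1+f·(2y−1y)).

step 1 [1y] zero: DF = P = 1991/2000 ≈ 0.995500
step 2 [2y] bond c/1=7/80: DF=(449267/400000 − 7/80·(0.995500))/(1+7/80) = 9527/10000 ≈ 0.952700
step 3 [3y] swap r/1=372/14369: DF=(1 − 372/14369·(0.995500+0.952700))/(1+372/14369) = 1157/1250 ≈ 0.925600
step 4 [4y] bond c/1=21/400: DF=(4457753/4000000 − 21/400·(0.995500+0.952700+0.925600))/(1+21/400) = 1831/2000 ≈ 0.915500
step 5 [5y] bond c/1=7/80: DF=(514077/400000 − 7/80·(0.995500+0.952700+0.925600+0.915500))/(1+7/80) = 8769/10000 ≈ 0.876900

1 1 1991/2000
2 2 9527/10000
3 3 1157/1250
4 4 1831/2000
5 5 8769/10000
f(1y,2y) = ((1991/2000)/(9527/10000) − 1)/(1) = 428/9527 ≈ 4.4925%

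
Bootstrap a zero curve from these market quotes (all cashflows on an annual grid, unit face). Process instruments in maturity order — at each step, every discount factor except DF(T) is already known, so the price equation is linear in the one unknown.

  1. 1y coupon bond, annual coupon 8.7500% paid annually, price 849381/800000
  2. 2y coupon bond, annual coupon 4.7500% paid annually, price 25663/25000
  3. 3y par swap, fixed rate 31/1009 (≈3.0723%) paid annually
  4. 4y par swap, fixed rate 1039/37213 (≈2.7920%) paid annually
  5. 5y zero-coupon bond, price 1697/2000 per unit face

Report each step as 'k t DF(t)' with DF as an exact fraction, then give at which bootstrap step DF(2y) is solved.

1 1 9763/10000
2 2 9357/10000
3 3 2283/2500
4 4 8961/10000
5 5 1697/2000
DF(2y) is solved at step 2

step 1 [1y] bond c/1=7/80: DF=(849381/800000 − 7/80·(0))/(1+7/80) = 9763/10000 ≈ 0.976300
step 2 [2y] bond c/1=19/400: DF=(25663/25000 − 19/400·(0.976300))/(1+19/400) = 9357/10000 ≈ 0.935700
step 3 [3y] swap r/1=31/1009: DF=(1 − 31/1009·(0.976300+0.935700))/(1+31/1009) = 2283/2500 ≈ 0.913200
step 4 [4y] swap r/1=1039/37213: DF=(1 − 1039/37213·(0.976300+0.935700+0.913200))/(1+1039/37213) = 8961/10000 ≈ 0.896100
step 5 [5y] zero: DF = P = 1697/2000 ≈ 0.848500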